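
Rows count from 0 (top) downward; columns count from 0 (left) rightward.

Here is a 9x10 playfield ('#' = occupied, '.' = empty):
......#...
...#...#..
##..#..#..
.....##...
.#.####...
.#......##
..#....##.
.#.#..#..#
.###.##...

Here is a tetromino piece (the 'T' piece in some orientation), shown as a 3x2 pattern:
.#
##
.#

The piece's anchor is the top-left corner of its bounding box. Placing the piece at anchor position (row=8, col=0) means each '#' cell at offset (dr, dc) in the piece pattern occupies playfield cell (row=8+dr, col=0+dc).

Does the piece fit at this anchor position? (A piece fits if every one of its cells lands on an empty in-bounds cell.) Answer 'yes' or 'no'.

Answer: no

Derivation:
Check each piece cell at anchor (8, 0):
  offset (0,1) -> (8,1): occupied ('#') -> FAIL
  offset (1,0) -> (9,0): out of bounds -> FAIL
  offset (1,1) -> (9,1): out of bounds -> FAIL
  offset (2,1) -> (10,1): out of bounds -> FAIL
All cells valid: no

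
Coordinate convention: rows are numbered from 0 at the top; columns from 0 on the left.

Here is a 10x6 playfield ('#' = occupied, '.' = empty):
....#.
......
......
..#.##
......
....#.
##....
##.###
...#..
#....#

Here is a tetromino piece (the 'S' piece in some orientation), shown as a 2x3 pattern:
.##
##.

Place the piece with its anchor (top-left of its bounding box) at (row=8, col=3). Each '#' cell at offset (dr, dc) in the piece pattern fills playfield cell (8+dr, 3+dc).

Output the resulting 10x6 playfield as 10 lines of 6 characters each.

Fill (8+0,3+1) = (8,4)
Fill (8+0,3+2) = (8,5)
Fill (8+1,3+0) = (9,3)
Fill (8+1,3+1) = (9,4)

Answer: ....#.
......
......
..#.##
......
....#.
##....
##.###
...###
#..###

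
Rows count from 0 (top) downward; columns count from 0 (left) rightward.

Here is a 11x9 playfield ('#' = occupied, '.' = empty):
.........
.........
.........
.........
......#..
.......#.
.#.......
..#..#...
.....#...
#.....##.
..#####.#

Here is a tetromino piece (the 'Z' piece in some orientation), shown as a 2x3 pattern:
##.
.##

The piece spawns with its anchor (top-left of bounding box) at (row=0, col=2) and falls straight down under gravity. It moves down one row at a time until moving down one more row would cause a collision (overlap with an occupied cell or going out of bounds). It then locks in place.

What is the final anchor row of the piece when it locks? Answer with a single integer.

Answer: 6

Derivation:
Spawn at (row=0, col=2). Try each row:
  row 0: fits
  row 1: fits
  row 2: fits
  row 3: fits
  row 4: fits
  row 5: fits
  row 6: fits
  row 7: blocked -> lock at row 6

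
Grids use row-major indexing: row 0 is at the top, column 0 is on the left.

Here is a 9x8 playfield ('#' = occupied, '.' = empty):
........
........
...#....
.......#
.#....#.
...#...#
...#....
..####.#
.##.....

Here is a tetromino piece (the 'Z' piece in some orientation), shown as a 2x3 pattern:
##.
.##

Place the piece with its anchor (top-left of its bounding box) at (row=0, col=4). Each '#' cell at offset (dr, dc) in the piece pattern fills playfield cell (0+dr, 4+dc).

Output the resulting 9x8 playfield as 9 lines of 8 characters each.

Answer: ....##..
.....##.
...#....
.......#
.#....#.
...#...#
...#....
..####.#
.##.....

Derivation:
Fill (0+0,4+0) = (0,4)
Fill (0+0,4+1) = (0,5)
Fill (0+1,4+1) = (1,5)
Fill (0+1,4+2) = (1,6)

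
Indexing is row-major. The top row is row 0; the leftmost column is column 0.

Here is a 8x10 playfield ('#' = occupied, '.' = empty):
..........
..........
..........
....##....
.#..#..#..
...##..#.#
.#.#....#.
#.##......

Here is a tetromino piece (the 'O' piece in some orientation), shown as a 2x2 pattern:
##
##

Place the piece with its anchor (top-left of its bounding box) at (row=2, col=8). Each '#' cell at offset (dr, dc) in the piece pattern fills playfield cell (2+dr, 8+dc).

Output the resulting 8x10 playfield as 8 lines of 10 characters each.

Answer: ..........
..........
........##
....##..##
.#..#..#..
...##..#.#
.#.#....#.
#.##......

Derivation:
Fill (2+0,8+0) = (2,8)
Fill (2+0,8+1) = (2,9)
Fill (2+1,8+0) = (3,8)
Fill (2+1,8+1) = (3,9)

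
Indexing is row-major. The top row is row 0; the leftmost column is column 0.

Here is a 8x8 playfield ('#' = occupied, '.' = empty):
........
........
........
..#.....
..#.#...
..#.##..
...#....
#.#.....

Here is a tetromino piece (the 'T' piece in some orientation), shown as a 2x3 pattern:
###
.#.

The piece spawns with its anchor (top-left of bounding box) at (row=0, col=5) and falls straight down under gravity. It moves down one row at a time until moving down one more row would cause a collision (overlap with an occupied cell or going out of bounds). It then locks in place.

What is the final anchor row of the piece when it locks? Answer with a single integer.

Answer: 4

Derivation:
Spawn at (row=0, col=5). Try each row:
  row 0: fits
  row 1: fits
  row 2: fits
  row 3: fits
  row 4: fits
  row 5: blocked -> lock at row 4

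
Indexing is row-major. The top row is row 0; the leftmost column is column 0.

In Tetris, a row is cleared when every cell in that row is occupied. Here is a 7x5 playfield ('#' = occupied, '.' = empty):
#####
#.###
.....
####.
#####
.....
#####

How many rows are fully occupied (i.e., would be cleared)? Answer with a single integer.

Check each row:
  row 0: 0 empty cells -> FULL (clear)
  row 1: 1 empty cell -> not full
  row 2: 5 empty cells -> not full
  row 3: 1 empty cell -> not full
  row 4: 0 empty cells -> FULL (clear)
  row 5: 5 empty cells -> not full
  row 6: 0 empty cells -> FULL (clear)
Total rows cleared: 3

Answer: 3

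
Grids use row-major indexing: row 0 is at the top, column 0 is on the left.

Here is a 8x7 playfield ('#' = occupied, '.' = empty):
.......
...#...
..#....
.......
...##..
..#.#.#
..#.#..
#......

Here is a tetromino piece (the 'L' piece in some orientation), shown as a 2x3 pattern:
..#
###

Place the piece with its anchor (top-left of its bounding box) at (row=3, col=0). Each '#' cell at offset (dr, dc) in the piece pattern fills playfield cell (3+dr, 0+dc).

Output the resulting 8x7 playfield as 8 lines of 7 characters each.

Fill (3+0,0+2) = (3,2)
Fill (3+1,0+0) = (4,0)
Fill (3+1,0+1) = (4,1)
Fill (3+1,0+2) = (4,2)

Answer: .......
...#...
..#....
..#....
#####..
..#.#.#
..#.#..
#......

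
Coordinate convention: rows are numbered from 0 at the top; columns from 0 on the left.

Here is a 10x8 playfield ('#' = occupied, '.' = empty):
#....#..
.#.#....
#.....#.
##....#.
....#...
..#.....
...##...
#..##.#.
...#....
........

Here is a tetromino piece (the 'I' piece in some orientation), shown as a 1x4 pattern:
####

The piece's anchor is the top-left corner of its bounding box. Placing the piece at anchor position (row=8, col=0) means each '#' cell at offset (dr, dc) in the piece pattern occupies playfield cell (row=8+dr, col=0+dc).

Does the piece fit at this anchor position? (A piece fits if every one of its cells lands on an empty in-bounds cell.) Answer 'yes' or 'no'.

Answer: no

Derivation:
Check each piece cell at anchor (8, 0):
  offset (0,0) -> (8,0): empty -> OK
  offset (0,1) -> (8,1): empty -> OK
  offset (0,2) -> (8,2): empty -> OK
  offset (0,3) -> (8,3): occupied ('#') -> FAIL
All cells valid: no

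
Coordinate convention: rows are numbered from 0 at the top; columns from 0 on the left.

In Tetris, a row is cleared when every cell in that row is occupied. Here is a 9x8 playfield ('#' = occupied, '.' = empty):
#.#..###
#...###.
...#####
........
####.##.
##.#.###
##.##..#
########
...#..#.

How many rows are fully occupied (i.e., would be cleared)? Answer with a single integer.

Check each row:
  row 0: 3 empty cells -> not full
  row 1: 4 empty cells -> not full
  row 2: 3 empty cells -> not full
  row 3: 8 empty cells -> not full
  row 4: 2 empty cells -> not full
  row 5: 2 empty cells -> not full
  row 6: 3 empty cells -> not full
  row 7: 0 empty cells -> FULL (clear)
  row 8: 6 empty cells -> not full
Total rows cleared: 1

Answer: 1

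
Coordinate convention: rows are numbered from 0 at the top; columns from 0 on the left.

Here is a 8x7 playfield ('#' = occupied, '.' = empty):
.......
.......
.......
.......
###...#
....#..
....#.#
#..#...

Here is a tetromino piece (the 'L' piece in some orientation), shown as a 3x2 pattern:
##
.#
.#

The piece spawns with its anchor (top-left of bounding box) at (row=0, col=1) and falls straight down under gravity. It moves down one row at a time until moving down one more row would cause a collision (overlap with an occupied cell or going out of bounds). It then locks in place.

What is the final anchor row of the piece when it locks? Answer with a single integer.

Answer: 1

Derivation:
Spawn at (row=0, col=1). Try each row:
  row 0: fits
  row 1: fits
  row 2: blocked -> lock at row 1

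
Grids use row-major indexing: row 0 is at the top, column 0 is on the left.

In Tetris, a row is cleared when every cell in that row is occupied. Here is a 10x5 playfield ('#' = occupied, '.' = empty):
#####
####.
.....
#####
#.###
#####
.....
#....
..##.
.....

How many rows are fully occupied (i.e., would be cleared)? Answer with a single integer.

Answer: 3

Derivation:
Check each row:
  row 0: 0 empty cells -> FULL (clear)
  row 1: 1 empty cell -> not full
  row 2: 5 empty cells -> not full
  row 3: 0 empty cells -> FULL (clear)
  row 4: 1 empty cell -> not full
  row 5: 0 empty cells -> FULL (clear)
  row 6: 5 empty cells -> not full
  row 7: 4 empty cells -> not full
  row 8: 3 empty cells -> not full
  row 9: 5 empty cells -> not full
Total rows cleared: 3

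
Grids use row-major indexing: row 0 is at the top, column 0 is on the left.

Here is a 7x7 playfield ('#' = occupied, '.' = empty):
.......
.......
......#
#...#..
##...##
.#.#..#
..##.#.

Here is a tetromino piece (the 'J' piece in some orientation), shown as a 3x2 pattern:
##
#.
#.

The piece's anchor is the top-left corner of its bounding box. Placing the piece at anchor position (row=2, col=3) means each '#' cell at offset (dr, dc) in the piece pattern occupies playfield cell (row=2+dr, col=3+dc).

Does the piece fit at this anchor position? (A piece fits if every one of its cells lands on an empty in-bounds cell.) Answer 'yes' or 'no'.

Check each piece cell at anchor (2, 3):
  offset (0,0) -> (2,3): empty -> OK
  offset (0,1) -> (2,4): empty -> OK
  offset (1,0) -> (3,3): empty -> OK
  offset (2,0) -> (4,3): empty -> OK
All cells valid: yes

Answer: yes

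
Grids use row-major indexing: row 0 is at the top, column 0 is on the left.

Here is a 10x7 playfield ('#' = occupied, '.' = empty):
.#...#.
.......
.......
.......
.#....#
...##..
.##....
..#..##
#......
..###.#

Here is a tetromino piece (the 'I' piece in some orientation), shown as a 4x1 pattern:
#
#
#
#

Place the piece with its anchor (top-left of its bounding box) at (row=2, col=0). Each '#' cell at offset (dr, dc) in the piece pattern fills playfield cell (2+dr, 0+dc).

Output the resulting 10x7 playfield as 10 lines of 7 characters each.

Fill (2+0,0+0) = (2,0)
Fill (2+1,0+0) = (3,0)
Fill (2+2,0+0) = (4,0)
Fill (2+3,0+0) = (5,0)

Answer: .#...#.
.......
#......
#......
##....#
#..##..
.##....
..#..##
#......
..###.#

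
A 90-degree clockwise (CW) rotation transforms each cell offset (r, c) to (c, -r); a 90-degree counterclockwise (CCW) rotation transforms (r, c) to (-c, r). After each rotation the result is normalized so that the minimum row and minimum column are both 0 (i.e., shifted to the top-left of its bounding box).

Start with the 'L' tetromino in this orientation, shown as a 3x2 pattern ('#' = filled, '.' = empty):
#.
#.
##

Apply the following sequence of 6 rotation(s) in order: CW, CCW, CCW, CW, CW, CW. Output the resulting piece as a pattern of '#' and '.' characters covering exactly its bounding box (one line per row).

Answer: ##
.#
.#

Derivation:
Start:
#.
#.
##
After rotation 1 (CW):
###
#..
After rotation 2 (CCW):
#.
#.
##
After rotation 3 (CCW):
..#
###
After rotation 4 (CW):
#.
#.
##
After rotation 5 (CW):
###
#..
After rotation 6 (CW):
##
.#
.#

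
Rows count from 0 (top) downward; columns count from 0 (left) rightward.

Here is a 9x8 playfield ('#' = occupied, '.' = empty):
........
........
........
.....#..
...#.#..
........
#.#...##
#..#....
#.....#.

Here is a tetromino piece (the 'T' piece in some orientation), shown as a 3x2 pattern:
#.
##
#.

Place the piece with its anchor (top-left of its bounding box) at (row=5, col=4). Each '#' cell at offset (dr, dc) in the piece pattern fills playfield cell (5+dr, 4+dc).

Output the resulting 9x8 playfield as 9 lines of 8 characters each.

Fill (5+0,4+0) = (5,4)
Fill (5+1,4+0) = (6,4)
Fill (5+1,4+1) = (6,5)
Fill (5+2,4+0) = (7,4)

Answer: ........
........
........
.....#..
...#.#..
....#...
#.#.####
#..##...
#.....#.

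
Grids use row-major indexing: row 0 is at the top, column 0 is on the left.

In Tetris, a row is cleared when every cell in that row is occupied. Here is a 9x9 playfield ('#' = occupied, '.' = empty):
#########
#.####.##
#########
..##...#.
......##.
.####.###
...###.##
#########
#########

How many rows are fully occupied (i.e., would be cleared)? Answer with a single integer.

Answer: 4

Derivation:
Check each row:
  row 0: 0 empty cells -> FULL (clear)
  row 1: 2 empty cells -> not full
  row 2: 0 empty cells -> FULL (clear)
  row 3: 6 empty cells -> not full
  row 4: 7 empty cells -> not full
  row 5: 2 empty cells -> not full
  row 6: 4 empty cells -> not full
  row 7: 0 empty cells -> FULL (clear)
  row 8: 0 empty cells -> FULL (clear)
Total rows cleared: 4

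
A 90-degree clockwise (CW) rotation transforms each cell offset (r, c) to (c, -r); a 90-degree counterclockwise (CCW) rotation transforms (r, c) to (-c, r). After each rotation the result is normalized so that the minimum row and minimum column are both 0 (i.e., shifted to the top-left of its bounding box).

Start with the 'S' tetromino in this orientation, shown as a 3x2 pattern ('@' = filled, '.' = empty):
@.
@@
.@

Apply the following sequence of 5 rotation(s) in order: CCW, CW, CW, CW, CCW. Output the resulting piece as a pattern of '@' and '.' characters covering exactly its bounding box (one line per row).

Answer: .@@
@@.

Derivation:
Start:
@.
@@
.@
After rotation 1 (CCW):
.@@
@@.
After rotation 2 (CW):
@.
@@
.@
After rotation 3 (CW):
.@@
@@.
After rotation 4 (CW):
@.
@@
.@
After rotation 5 (CCW):
.@@
@@.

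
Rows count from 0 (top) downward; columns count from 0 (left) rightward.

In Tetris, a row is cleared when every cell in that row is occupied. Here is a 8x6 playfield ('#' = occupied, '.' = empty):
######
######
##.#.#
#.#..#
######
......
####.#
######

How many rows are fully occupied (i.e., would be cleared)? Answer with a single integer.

Check each row:
  row 0: 0 empty cells -> FULL (clear)
  row 1: 0 empty cells -> FULL (clear)
  row 2: 2 empty cells -> not full
  row 3: 3 empty cells -> not full
  row 4: 0 empty cells -> FULL (clear)
  row 5: 6 empty cells -> not full
  row 6: 1 empty cell -> not full
  row 7: 0 empty cells -> FULL (clear)
Total rows cleared: 4

Answer: 4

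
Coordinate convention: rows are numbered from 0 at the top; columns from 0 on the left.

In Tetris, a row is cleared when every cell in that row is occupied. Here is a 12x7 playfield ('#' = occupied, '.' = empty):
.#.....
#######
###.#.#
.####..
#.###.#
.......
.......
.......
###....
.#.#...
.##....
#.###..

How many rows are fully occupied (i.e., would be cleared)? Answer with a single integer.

Check each row:
  row 0: 6 empty cells -> not full
  row 1: 0 empty cells -> FULL (clear)
  row 2: 2 empty cells -> not full
  row 3: 3 empty cells -> not full
  row 4: 2 empty cells -> not full
  row 5: 7 empty cells -> not full
  row 6: 7 empty cells -> not full
  row 7: 7 empty cells -> not full
  row 8: 4 empty cells -> not full
  row 9: 5 empty cells -> not full
  row 10: 5 empty cells -> not full
  row 11: 3 empty cells -> not full
Total rows cleared: 1

Answer: 1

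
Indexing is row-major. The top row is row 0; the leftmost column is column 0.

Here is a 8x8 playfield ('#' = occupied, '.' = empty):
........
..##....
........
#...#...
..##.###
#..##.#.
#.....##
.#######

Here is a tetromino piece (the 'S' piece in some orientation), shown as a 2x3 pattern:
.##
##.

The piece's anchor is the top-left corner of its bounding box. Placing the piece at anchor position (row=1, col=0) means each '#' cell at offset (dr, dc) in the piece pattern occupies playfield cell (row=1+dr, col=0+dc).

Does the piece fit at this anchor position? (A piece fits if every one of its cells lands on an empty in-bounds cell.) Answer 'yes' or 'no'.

Check each piece cell at anchor (1, 0):
  offset (0,1) -> (1,1): empty -> OK
  offset (0,2) -> (1,2): occupied ('#') -> FAIL
  offset (1,0) -> (2,0): empty -> OK
  offset (1,1) -> (2,1): empty -> OK
All cells valid: no

Answer: no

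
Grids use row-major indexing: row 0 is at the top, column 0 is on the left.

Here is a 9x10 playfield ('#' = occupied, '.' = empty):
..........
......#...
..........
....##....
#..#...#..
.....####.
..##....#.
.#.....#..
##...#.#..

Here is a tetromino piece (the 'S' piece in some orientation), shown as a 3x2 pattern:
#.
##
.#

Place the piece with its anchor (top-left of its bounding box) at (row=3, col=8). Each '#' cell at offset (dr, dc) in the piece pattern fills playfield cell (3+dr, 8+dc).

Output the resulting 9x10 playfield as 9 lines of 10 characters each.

Fill (3+0,8+0) = (3,8)
Fill (3+1,8+0) = (4,8)
Fill (3+1,8+1) = (4,9)
Fill (3+2,8+1) = (5,9)

Answer: ..........
......#...
..........
....##..#.
#..#...###
.....#####
..##....#.
.#.....#..
##...#.#..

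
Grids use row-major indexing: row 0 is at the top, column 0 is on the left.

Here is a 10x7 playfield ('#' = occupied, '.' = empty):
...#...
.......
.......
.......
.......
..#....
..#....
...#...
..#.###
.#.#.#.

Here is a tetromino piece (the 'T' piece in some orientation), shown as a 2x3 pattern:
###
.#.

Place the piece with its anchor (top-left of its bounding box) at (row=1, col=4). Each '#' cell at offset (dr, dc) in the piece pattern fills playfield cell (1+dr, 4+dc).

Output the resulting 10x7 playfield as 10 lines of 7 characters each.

Fill (1+0,4+0) = (1,4)
Fill (1+0,4+1) = (1,5)
Fill (1+0,4+2) = (1,6)
Fill (1+1,4+1) = (2,5)

Answer: ...#...
....###
.....#.
.......
.......
..#....
..#....
...#...
..#.###
.#.#.#.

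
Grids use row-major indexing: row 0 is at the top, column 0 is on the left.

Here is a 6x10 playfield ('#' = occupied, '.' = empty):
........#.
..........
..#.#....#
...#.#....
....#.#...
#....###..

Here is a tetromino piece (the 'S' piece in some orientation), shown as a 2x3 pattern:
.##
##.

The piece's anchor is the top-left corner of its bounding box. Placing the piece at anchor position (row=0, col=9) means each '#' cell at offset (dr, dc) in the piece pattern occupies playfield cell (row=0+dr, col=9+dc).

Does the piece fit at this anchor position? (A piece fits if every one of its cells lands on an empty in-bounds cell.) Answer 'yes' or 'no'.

Check each piece cell at anchor (0, 9):
  offset (0,1) -> (0,10): out of bounds -> FAIL
  offset (0,2) -> (0,11): out of bounds -> FAIL
  offset (1,0) -> (1,9): empty -> OK
  offset (1,1) -> (1,10): out of bounds -> FAIL
All cells valid: no

Answer: no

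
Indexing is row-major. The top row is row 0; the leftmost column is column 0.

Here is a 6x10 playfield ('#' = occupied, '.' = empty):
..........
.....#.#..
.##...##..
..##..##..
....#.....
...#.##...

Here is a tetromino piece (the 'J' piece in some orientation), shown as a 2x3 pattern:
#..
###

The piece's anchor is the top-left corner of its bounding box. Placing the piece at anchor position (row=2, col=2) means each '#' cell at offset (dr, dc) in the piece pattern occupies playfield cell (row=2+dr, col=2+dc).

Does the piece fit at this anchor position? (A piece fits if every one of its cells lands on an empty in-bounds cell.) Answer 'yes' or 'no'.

Answer: no

Derivation:
Check each piece cell at anchor (2, 2):
  offset (0,0) -> (2,2): occupied ('#') -> FAIL
  offset (1,0) -> (3,2): occupied ('#') -> FAIL
  offset (1,1) -> (3,3): occupied ('#') -> FAIL
  offset (1,2) -> (3,4): empty -> OK
All cells valid: no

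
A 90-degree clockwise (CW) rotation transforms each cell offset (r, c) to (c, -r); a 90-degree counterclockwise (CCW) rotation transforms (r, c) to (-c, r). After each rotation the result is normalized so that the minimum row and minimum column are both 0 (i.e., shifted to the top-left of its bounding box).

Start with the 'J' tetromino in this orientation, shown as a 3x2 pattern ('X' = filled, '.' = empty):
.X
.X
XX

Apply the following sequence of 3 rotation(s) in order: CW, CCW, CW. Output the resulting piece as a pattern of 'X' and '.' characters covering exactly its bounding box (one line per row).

Start:
.X
.X
XX
After rotation 1 (CW):
X..
XXX
After rotation 2 (CCW):
.X
.X
XX
After rotation 3 (CW):
X..
XXX

Answer: X..
XXX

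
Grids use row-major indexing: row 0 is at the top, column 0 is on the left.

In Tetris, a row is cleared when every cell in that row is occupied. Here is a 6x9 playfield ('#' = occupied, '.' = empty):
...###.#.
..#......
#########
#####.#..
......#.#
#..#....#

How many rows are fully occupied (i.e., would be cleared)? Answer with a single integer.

Check each row:
  row 0: 5 empty cells -> not full
  row 1: 8 empty cells -> not full
  row 2: 0 empty cells -> FULL (clear)
  row 3: 3 empty cells -> not full
  row 4: 7 empty cells -> not full
  row 5: 6 empty cells -> not full
Total rows cleared: 1

Answer: 1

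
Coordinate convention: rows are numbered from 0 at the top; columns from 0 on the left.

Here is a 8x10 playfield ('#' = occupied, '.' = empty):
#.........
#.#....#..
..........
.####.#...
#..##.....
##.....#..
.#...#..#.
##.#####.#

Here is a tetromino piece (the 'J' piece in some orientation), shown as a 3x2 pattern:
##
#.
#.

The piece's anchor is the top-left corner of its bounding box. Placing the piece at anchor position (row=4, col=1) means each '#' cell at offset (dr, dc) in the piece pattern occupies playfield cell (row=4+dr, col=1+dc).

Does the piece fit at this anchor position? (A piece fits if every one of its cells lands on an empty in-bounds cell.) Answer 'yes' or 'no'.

Check each piece cell at anchor (4, 1):
  offset (0,0) -> (4,1): empty -> OK
  offset (0,1) -> (4,2): empty -> OK
  offset (1,0) -> (5,1): occupied ('#') -> FAIL
  offset (2,0) -> (6,1): occupied ('#') -> FAIL
All cells valid: no

Answer: no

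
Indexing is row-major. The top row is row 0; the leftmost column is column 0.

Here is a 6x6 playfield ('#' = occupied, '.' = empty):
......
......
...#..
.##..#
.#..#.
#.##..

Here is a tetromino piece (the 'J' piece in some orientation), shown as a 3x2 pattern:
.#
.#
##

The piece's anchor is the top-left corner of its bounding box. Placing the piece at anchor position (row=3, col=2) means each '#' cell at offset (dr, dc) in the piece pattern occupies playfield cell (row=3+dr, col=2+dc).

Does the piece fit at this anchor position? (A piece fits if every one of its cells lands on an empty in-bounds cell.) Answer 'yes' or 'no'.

Answer: no

Derivation:
Check each piece cell at anchor (3, 2):
  offset (0,1) -> (3,3): empty -> OK
  offset (1,1) -> (4,3): empty -> OK
  offset (2,0) -> (5,2): occupied ('#') -> FAIL
  offset (2,1) -> (5,3): occupied ('#') -> FAIL
All cells valid: no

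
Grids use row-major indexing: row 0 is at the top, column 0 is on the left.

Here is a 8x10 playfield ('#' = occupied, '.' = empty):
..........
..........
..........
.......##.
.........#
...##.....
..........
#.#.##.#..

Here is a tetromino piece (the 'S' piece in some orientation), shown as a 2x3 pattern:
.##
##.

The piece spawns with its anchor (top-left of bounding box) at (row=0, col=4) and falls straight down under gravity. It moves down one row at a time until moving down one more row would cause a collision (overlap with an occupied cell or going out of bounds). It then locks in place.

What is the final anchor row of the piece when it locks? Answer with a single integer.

Answer: 3

Derivation:
Spawn at (row=0, col=4). Try each row:
  row 0: fits
  row 1: fits
  row 2: fits
  row 3: fits
  row 4: blocked -> lock at row 3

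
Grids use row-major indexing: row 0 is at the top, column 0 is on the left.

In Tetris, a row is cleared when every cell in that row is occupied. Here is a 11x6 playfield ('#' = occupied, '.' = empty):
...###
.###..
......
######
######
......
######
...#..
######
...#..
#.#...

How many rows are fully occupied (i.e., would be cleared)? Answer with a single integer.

Check each row:
  row 0: 3 empty cells -> not full
  row 1: 3 empty cells -> not full
  row 2: 6 empty cells -> not full
  row 3: 0 empty cells -> FULL (clear)
  row 4: 0 empty cells -> FULL (clear)
  row 5: 6 empty cells -> not full
  row 6: 0 empty cells -> FULL (clear)
  row 7: 5 empty cells -> not full
  row 8: 0 empty cells -> FULL (clear)
  row 9: 5 empty cells -> not full
  row 10: 4 empty cells -> not full
Total rows cleared: 4

Answer: 4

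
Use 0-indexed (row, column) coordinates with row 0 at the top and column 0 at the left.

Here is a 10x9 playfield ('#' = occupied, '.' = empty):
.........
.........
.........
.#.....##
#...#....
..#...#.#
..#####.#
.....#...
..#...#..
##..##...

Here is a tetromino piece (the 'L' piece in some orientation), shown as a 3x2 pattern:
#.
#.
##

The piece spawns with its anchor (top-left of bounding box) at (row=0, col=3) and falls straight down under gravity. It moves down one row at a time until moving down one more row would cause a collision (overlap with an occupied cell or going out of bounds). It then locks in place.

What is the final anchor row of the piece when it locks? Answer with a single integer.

Spawn at (row=0, col=3). Try each row:
  row 0: fits
  row 1: fits
  row 2: blocked -> lock at row 1

Answer: 1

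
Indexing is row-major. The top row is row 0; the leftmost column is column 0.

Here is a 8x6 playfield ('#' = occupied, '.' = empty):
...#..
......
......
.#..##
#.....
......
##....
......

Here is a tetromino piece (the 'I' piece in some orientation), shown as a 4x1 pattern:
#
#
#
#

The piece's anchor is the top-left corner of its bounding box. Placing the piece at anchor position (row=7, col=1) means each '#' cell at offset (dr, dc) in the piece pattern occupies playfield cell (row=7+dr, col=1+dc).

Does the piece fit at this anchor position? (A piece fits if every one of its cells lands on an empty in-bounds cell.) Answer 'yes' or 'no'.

Check each piece cell at anchor (7, 1):
  offset (0,0) -> (7,1): empty -> OK
  offset (1,0) -> (8,1): out of bounds -> FAIL
  offset (2,0) -> (9,1): out of bounds -> FAIL
  offset (3,0) -> (10,1): out of bounds -> FAIL
All cells valid: no

Answer: no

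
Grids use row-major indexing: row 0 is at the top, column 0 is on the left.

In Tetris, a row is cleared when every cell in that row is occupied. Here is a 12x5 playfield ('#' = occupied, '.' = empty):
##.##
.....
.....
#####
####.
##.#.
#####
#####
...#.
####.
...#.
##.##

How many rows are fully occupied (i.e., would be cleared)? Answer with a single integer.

Check each row:
  row 0: 1 empty cell -> not full
  row 1: 5 empty cells -> not full
  row 2: 5 empty cells -> not full
  row 3: 0 empty cells -> FULL (clear)
  row 4: 1 empty cell -> not full
  row 5: 2 empty cells -> not full
  row 6: 0 empty cells -> FULL (clear)
  row 7: 0 empty cells -> FULL (clear)
  row 8: 4 empty cells -> not full
  row 9: 1 empty cell -> not full
  row 10: 4 empty cells -> not full
  row 11: 1 empty cell -> not full
Total rows cleared: 3

Answer: 3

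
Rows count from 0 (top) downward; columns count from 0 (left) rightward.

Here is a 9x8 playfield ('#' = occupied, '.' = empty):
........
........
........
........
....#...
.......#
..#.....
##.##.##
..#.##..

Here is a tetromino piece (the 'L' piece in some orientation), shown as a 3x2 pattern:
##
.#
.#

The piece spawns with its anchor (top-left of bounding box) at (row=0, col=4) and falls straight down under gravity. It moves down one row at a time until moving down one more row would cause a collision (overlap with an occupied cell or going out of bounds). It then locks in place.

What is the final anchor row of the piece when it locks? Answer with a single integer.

Spawn at (row=0, col=4). Try each row:
  row 0: fits
  row 1: fits
  row 2: fits
  row 3: fits
  row 4: blocked -> lock at row 3

Answer: 3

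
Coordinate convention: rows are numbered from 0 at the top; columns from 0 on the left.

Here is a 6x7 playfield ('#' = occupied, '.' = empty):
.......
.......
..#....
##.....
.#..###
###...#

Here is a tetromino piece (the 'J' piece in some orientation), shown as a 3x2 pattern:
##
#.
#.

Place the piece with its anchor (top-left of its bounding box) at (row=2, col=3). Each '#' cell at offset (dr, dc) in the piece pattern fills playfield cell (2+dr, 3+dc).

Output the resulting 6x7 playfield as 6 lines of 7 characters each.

Answer: .......
.......
..###..
##.#...
.#.####
###...#

Derivation:
Fill (2+0,3+0) = (2,3)
Fill (2+0,3+1) = (2,4)
Fill (2+1,3+0) = (3,3)
Fill (2+2,3+0) = (4,3)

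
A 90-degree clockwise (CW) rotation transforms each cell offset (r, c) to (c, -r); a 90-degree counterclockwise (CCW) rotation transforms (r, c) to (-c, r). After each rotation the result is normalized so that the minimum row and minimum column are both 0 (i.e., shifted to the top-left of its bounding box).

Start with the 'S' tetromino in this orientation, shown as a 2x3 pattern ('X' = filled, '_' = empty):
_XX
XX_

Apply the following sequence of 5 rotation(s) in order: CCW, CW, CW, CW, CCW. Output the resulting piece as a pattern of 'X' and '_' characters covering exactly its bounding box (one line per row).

Answer: X_
XX
_X

Derivation:
Start:
_XX
XX_
After rotation 1 (CCW):
X_
XX
_X
After rotation 2 (CW):
_XX
XX_
After rotation 3 (CW):
X_
XX
_X
After rotation 4 (CW):
_XX
XX_
After rotation 5 (CCW):
X_
XX
_X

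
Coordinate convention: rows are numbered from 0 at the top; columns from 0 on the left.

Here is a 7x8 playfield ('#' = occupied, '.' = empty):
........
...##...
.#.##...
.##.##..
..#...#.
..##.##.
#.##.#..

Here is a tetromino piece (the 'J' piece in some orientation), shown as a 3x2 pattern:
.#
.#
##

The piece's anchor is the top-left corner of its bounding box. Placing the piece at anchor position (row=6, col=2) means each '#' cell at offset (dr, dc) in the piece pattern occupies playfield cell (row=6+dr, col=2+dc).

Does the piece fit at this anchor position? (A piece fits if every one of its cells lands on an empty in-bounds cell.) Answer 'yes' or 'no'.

Check each piece cell at anchor (6, 2):
  offset (0,1) -> (6,3): occupied ('#') -> FAIL
  offset (1,1) -> (7,3): out of bounds -> FAIL
  offset (2,0) -> (8,2): out of bounds -> FAIL
  offset (2,1) -> (8,3): out of bounds -> FAIL
All cells valid: no

Answer: no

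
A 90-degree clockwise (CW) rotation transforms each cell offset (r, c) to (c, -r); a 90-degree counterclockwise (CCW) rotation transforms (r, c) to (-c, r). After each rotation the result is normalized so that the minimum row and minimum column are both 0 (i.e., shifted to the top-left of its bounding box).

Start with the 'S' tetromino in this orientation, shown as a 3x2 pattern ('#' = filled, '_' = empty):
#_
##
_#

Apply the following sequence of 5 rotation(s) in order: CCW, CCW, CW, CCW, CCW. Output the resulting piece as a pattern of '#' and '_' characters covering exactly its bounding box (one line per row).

Answer: _##
##_

Derivation:
Start:
#_
##
_#
After rotation 1 (CCW):
_##
##_
After rotation 2 (CCW):
#_
##
_#
After rotation 3 (CW):
_##
##_
After rotation 4 (CCW):
#_
##
_#
After rotation 5 (CCW):
_##
##_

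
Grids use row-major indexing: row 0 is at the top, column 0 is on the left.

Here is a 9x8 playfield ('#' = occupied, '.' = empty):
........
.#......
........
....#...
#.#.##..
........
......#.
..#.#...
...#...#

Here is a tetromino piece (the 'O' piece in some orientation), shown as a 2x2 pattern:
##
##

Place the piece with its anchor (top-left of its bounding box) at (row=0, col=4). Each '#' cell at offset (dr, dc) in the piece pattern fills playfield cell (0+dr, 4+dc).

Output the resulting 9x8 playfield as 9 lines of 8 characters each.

Fill (0+0,4+0) = (0,4)
Fill (0+0,4+1) = (0,5)
Fill (0+1,4+0) = (1,4)
Fill (0+1,4+1) = (1,5)

Answer: ....##..
.#..##..
........
....#...
#.#.##..
........
......#.
..#.#...
...#...#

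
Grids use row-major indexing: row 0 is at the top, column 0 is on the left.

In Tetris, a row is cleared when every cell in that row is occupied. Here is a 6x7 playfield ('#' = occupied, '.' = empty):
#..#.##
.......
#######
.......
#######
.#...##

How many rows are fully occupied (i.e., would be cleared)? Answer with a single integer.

Answer: 2

Derivation:
Check each row:
  row 0: 3 empty cells -> not full
  row 1: 7 empty cells -> not full
  row 2: 0 empty cells -> FULL (clear)
  row 3: 7 empty cells -> not full
  row 4: 0 empty cells -> FULL (clear)
  row 5: 4 empty cells -> not full
Total rows cleared: 2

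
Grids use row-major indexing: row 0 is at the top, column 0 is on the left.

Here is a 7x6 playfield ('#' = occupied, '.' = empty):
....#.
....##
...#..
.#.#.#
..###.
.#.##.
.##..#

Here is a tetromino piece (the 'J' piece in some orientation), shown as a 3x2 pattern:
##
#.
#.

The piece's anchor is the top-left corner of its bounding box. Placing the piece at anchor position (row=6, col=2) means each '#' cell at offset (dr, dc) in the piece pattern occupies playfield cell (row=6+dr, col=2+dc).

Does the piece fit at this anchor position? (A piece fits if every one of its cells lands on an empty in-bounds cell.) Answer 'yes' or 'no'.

Check each piece cell at anchor (6, 2):
  offset (0,0) -> (6,2): occupied ('#') -> FAIL
  offset (0,1) -> (6,3): empty -> OK
  offset (1,0) -> (7,2): out of bounds -> FAIL
  offset (2,0) -> (8,2): out of bounds -> FAIL
All cells valid: no

Answer: no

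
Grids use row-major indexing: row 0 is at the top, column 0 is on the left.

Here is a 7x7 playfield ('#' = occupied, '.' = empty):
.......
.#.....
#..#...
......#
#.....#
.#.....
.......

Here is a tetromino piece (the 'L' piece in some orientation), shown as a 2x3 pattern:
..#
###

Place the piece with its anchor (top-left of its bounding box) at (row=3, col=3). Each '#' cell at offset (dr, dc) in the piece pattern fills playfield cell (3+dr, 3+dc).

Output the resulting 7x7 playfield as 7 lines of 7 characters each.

Fill (3+0,3+2) = (3,5)
Fill (3+1,3+0) = (4,3)
Fill (3+1,3+1) = (4,4)
Fill (3+1,3+2) = (4,5)

Answer: .......
.#.....
#..#...
.....##
#..####
.#.....
.......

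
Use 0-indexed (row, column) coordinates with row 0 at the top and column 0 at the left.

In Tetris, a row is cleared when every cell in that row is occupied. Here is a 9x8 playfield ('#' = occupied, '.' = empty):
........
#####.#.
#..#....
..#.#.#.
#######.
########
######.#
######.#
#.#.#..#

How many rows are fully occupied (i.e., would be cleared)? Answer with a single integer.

Answer: 1

Derivation:
Check each row:
  row 0: 8 empty cells -> not full
  row 1: 2 empty cells -> not full
  row 2: 6 empty cells -> not full
  row 3: 5 empty cells -> not full
  row 4: 1 empty cell -> not full
  row 5: 0 empty cells -> FULL (clear)
  row 6: 1 empty cell -> not full
  row 7: 1 empty cell -> not full
  row 8: 4 empty cells -> not full
Total rows cleared: 1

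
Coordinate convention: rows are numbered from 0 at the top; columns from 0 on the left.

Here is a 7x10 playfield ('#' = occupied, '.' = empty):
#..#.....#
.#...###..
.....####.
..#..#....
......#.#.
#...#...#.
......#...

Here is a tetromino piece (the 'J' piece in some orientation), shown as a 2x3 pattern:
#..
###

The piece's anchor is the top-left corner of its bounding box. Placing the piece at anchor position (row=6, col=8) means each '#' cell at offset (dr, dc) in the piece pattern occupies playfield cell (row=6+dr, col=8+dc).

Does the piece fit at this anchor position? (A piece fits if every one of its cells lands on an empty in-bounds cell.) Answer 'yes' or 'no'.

Check each piece cell at anchor (6, 8):
  offset (0,0) -> (6,8): empty -> OK
  offset (1,0) -> (7,8): out of bounds -> FAIL
  offset (1,1) -> (7,9): out of bounds -> FAIL
  offset (1,2) -> (7,10): out of bounds -> FAIL
All cells valid: no

Answer: no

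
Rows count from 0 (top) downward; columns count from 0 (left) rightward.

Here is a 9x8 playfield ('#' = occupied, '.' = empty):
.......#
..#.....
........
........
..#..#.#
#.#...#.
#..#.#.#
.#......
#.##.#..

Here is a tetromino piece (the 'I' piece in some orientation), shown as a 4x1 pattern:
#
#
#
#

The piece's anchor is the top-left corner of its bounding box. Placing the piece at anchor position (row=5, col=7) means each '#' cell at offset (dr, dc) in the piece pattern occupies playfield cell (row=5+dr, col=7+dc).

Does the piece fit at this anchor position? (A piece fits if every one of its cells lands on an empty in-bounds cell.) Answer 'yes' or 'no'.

Check each piece cell at anchor (5, 7):
  offset (0,0) -> (5,7): empty -> OK
  offset (1,0) -> (6,7): occupied ('#') -> FAIL
  offset (2,0) -> (7,7): empty -> OK
  offset (3,0) -> (8,7): empty -> OK
All cells valid: no

Answer: no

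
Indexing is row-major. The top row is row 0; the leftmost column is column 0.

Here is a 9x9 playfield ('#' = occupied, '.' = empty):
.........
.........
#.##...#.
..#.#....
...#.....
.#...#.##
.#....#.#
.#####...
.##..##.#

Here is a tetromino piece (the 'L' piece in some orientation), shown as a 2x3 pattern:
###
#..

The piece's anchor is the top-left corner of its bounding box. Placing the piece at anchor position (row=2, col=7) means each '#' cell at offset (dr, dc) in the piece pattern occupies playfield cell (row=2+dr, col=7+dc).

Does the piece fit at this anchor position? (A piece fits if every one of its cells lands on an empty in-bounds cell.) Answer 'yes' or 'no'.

Answer: no

Derivation:
Check each piece cell at anchor (2, 7):
  offset (0,0) -> (2,7): occupied ('#') -> FAIL
  offset (0,1) -> (2,8): empty -> OK
  offset (0,2) -> (2,9): out of bounds -> FAIL
  offset (1,0) -> (3,7): empty -> OK
All cells valid: no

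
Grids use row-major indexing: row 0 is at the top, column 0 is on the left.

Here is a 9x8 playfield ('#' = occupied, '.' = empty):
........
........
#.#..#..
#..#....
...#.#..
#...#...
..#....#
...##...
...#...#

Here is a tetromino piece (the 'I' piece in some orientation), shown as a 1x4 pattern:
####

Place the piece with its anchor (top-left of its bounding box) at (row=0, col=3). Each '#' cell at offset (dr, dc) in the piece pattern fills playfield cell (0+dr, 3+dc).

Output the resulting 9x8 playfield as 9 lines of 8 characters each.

Fill (0+0,3+0) = (0,3)
Fill (0+0,3+1) = (0,4)
Fill (0+0,3+2) = (0,5)
Fill (0+0,3+3) = (0,6)

Answer: ...####.
........
#.#..#..
#..#....
...#.#..
#...#...
..#....#
...##...
...#...#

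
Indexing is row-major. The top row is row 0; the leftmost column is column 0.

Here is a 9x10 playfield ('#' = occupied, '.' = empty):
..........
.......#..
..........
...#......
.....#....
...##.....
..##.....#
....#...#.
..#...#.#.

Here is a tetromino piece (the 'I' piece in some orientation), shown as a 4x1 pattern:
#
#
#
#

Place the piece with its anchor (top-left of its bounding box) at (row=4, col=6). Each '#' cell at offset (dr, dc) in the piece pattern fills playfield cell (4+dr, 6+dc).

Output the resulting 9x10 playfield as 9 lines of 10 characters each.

Answer: ..........
.......#..
..........
...#......
.....##...
...##.#...
..##..#..#
....#.#.#.
..#...#.#.

Derivation:
Fill (4+0,6+0) = (4,6)
Fill (4+1,6+0) = (5,6)
Fill (4+2,6+0) = (6,6)
Fill (4+3,6+0) = (7,6)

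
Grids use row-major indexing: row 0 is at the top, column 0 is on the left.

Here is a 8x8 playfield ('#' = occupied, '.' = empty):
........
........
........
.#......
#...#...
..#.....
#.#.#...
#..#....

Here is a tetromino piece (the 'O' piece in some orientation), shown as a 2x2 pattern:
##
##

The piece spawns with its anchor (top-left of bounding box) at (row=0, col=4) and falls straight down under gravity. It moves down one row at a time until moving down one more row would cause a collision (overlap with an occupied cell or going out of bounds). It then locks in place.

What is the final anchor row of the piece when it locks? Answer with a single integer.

Answer: 2

Derivation:
Spawn at (row=0, col=4). Try each row:
  row 0: fits
  row 1: fits
  row 2: fits
  row 3: blocked -> lock at row 2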